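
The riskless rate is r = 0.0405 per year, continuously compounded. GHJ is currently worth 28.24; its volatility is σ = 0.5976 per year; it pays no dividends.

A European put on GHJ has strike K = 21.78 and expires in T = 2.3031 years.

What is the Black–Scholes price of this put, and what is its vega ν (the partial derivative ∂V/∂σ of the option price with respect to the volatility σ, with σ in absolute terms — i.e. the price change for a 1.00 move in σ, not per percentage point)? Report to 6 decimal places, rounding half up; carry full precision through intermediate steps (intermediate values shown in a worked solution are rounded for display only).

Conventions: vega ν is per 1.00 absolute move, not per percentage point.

σ√T = 0.5976·√2.3031 = 0.906916
d₁ = (ln(S/K) + (r+σ²/2)T) / (σ√T) = (ln(28.24/21.78) + (0.0405+0.5976²/2)·2.3031) / 0.906916 = (0.259747 + 0.504524) / 0.906916 = 0.842714
d₂ = d₁ − σ√T = 0.842714 − 0.906916 = -0.064201
e^{−rT} = 0.910942
N(−d₁) = 0.199694,  N(−d₂) = 0.525595
Put price V = K·e^{−rT}·N(−d₂) − S·N(−d₁) = 10.427978 − 5.639361 = 4.788617
φ(d₁) = (1/√(2π))·e^{−d₁²/2} = 0.279704
ν = S·φ(d₁)·√T = 11.987269

price = 4.788617
ν = 11.987269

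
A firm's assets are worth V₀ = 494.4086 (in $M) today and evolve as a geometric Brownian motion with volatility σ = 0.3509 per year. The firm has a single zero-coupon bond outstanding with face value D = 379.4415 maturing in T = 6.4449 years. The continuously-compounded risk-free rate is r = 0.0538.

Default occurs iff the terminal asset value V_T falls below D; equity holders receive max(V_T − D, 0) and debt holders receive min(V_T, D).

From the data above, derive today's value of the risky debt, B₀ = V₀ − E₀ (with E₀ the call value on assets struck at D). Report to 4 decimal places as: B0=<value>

Work the structural quantities from V₀ = 494.4086 against face 379.4415:
d₁ = [ln(V₀/D) + (r + σ²/2)T] / (σ√T)
   = [ln(494.4086/379.4415) + (0.0538 + 0.5·0.3509²)·6.4449] / (0.3509·√6.4449)
   = [0.264662 + 0.743518] / 0.890823 = 1.131740
d₂ = d₁ − σ√T = 1.131740 − 0.890823 = 0.240917
N(d₁) = 0.871128,  N(d₂) = 0.595190,  e^(−rT) = 0.706992
E₀ = V₀·N(d₁) − D·e^(−rT)·N(d₂)
   = 494.4086·0.871128 − 379.4415·0.706992·0.595190 = 271.026197
B₀ = V₀ − E₀ = 494.4086 − 271.026197 = 223.382403

B0=223.3824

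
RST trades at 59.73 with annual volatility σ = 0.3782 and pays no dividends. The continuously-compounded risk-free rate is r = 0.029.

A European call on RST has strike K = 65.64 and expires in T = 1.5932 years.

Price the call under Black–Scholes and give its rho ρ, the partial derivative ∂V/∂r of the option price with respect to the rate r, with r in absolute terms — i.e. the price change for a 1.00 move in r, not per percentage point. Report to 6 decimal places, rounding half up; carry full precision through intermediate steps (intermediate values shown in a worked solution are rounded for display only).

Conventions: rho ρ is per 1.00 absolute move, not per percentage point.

price = 10.130456
ρ = 36.656961

σ√T = 0.3782·√1.5932 = 0.477372
d₁ = (ln(S/K) + (r+σ²/2)T) / (σ√T) = (ln(59.73/65.64) + (0.029+0.3782²/2)·1.5932) / 0.477372 = (-0.094351 + 0.160145) / 0.477372 = 0.137825
d₂ = d₁ − σ√T = 0.137825 − 0.477372 = -0.339547
e^{−rT} = 0.954848
N(d₁) = 0.554811,  N(d₂) = 0.367099
Call price V = S·N(d₁) − K·e^{−rT}·N(d₂) = 33.138842 − 23.008386 = 10.130456
ρ = K·T·e^{−rT}·N(d₂) = 36.656961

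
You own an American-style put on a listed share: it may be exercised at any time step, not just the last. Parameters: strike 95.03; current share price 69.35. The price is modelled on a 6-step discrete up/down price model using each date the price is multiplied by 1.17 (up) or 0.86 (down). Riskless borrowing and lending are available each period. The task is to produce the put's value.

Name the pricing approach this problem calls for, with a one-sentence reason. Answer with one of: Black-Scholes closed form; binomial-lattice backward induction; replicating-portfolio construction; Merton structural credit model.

framework: binomial-lattice backward induction

Key observation: the exercise right at every one of the 6 steps is what matters: each node needs max(95.03 − S, continuation), which only the stepwise tree valuation starting from spot 69.35 delivers.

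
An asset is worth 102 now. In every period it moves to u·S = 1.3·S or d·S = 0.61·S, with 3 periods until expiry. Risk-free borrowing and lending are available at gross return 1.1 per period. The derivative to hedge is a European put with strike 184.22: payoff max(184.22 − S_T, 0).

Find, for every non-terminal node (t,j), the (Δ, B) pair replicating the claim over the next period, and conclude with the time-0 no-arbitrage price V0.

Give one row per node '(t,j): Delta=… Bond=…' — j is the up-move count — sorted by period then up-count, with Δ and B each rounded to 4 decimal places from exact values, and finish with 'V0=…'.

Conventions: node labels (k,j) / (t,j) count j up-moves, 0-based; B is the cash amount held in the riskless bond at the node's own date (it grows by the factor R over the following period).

Since d<R<u, set p* = (R−d)/(u−d) = 0.7101; price each node as the discounted p*-expectation of its children.
At maturity the claim pays: V(3,0)=161.0679, V(3,1)=134.8795, V(3,2)=79.0682, V(3,3)=0.0000
Node (2,0) S=37.9542: V=(p*·134.8795+(1−p*)·161.0679)/1.1=129.5185; Δ=(134.8795−161.0679)/(49.3405−23.1521)=-1.0000; B=V−Δ·S=167.4727
Node (2,1) S=80.8860: V=(p*·79.0682+(1−p*)·134.8795)/1.1=86.5867; Δ=(79.0682−134.8795)/(105.1518−49.3405)=-1.0000; B=V−Δ·S=167.4727
Node (2,2) S=172.3800: V=(p*·0.0000+(1−p*)·79.0682)/1.1=20.8348; Δ=(0.0000−79.0682)/(224.0940−105.1518)=-0.6648; B=V−Δ·S=135.4264
Node (1,0) S=62.2200: V=(p*·86.5867+(1−p*)·129.5185)/1.1=90.0279; Δ=(86.5867−129.5185)/(80.8860−37.9542)=-1.0000; B=V−Δ·S=152.2479
Node (1,1) S=132.6000: V=(p*·20.8348+(1−p*)·86.5867)/1.1=36.2667; Δ=(20.8348−86.5867)/(172.3800−80.8860)=-0.7186; B=V−Δ·S=131.5593
Node (0,0) S=102.0000: V=(p*·36.2667+(1−p*)·90.0279)/1.1=47.1361; Δ=(36.2667−90.0279)/(132.6000−62.2200)=-0.7639; B=V−Δ·S=125.0509
Verification: the root portfolio costs Δ(0,0)·S0 + B(0,0) = 47.1361, matching V0.

(0,0): Delta=-0.7639 Bond=125.0509
(1,0): Delta=-1.0000 Bond=152.2479
(1,1): Delta=-0.7186 Bond=131.5593
(2,0): Delta=-1.0000 Bond=167.4727
(2,1): Delta=-1.0000 Bond=167.4727
(2,2): Delta=-0.6648 Bond=135.4264
V0=47.1361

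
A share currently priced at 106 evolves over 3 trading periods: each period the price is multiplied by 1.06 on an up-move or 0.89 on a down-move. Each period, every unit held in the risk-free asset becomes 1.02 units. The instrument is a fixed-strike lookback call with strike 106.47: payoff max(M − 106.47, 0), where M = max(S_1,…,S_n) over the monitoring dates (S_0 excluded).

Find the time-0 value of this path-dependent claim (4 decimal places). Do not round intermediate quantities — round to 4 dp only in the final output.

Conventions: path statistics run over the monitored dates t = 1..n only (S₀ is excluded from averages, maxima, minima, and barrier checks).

price = 10.9705

Under the martingale measure an up-move has probability p* = 0.7647; value the claim as the probability-weighted average of per-path payoffs, discounted 3 periods at R = 1.02.
Enumerate all 2^3 = 8 price paths (U = up ×1.06, D = down ×0.89); each path with k up-moves has probability p*^k·(1−p*)^(3−k).
DDD: M=94.3400, payoff=0.0000, prob=0.013027
UDD: M=112.3600, payoff=5.8900, prob=0.042337
DUD: M=100.0004, payoff=0.0000, prob=0.042337
UUD: M=119.1016, payoff=12.6316, prob=0.137594
DDU: M=94.3400, payoff=0.0000, prob=0.042337
UDU: M=112.3600, payoff=5.8900, prob=0.137594
DUU: M=106.0004, payoff=0.0000, prob=0.137594
UUU: M=126.2477, payoff=19.7777, prob=0.447181
Price = Σ prob·payoff / R^3 = 11.642035 / 1.061208 = 10.9705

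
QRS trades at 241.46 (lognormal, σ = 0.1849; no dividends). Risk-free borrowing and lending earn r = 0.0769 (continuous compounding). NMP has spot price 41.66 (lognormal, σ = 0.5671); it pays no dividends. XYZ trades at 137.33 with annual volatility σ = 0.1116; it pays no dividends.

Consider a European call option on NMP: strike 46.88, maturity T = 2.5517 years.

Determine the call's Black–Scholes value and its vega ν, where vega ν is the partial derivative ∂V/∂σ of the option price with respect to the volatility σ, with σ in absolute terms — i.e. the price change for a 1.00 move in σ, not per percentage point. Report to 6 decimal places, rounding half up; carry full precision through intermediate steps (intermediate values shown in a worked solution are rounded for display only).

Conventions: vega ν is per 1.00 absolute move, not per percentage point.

σ√T = 0.5671·√2.5517 = 0.905888
d₁ = (ln(S/K) + (r+σ²/2)T) / (σ√T) = (ln(41.66/46.88) + (0.0769+0.5671²/2)·2.5517) / 0.905888 = (-0.118050 + 0.606542) / 0.905888 = 0.539242
d₂ = d₁ − σ√T = 0.539242 − 0.905888 = -0.366646
e^{−rT} = 0.821827
N(d₁) = 0.705140,  N(d₂) = 0.356941
Call price V = S·N(d₁) − K·e^{−rT}·N(d₂) = 29.376129 − 13.751967 = 15.624162
φ(d₁) = (1/√(2π))·e^{−d₁²/2} = 0.344959
ν = S·φ(d₁)·√T = 22.956292

price = 15.624162
ν = 22.956292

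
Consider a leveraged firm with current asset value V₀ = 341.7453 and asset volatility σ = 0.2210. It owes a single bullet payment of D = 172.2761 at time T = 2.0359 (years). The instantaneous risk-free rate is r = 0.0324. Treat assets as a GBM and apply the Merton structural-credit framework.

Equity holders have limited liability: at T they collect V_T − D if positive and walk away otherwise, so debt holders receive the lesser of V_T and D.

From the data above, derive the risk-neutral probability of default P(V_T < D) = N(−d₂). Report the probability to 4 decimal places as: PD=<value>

PD=0.0131

Equity is a call on the firm's assets struck at D = 172.2761:
d₁ = [ln(V₀/D) + (r + σ²/2)T] / (σ√T)
   = [ln(341.7453/172.2761) + (0.0324 + 0.5·0.2210²)·2.0359] / (0.2210·√2.0359)
   = [0.684967 + 0.115681] / 0.315334 = 2.539050
d₂ = d₁ − σ√T = 2.539050 − 0.315334 = 2.223716
risk-neutral PD = N(−d₂) = N(-2.223716) = 0.013084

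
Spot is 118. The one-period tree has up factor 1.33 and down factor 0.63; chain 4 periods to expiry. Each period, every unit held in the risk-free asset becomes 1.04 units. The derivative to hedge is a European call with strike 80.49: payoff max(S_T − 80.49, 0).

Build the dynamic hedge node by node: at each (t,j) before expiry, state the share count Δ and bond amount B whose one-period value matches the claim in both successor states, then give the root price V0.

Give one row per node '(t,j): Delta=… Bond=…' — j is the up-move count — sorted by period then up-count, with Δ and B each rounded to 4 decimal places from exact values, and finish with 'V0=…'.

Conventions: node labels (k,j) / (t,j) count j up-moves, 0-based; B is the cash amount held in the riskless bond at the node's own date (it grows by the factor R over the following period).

Arbitrage-free pricing uses the up-move probability p* = (R−d)/(u−d) = 0.5857, discounting each step at R = 1.04.
Terminal payoffs: V(4,0)=0.0000, V(4,1)=0.0000, V(4,2)=2.3550, V(4,3)=94.4050, V(4,4)=288.7329
(3,0): S=29.5055. Δ = (V_up−V_dn)/(S_up−S_dn) = (0.0000−0.0000)/(39.2424−18.5885) = 0.0000. V = [p*·0.0000 + (1−p*)·0.0000]/1.04 = 0.0000. B = V − Δ·S = 0.0000.
(3,1): S=62.2895. Δ = (V_up−V_dn)/(S_up−S_dn) = (2.3550−0.0000)/(82.8450−39.2424) = 0.0540. V = [p*·2.3550 + (1−p*)·0.0000]/1.04 = 1.3263. B = V − Δ·S = -2.0380.
(3,2): S=131.5000. Δ = (V_up−V_dn)/(S_up−S_dn) = (94.4050−2.3550)/(174.8950−82.8450) = 1.0000. V = [p*·94.4050 + (1−p*)·2.3550]/1.04 = 54.1058. B = V − Δ·S = -77.3942.
(3,3): S=277.6112. Δ = (V_up−V_dn)/(S_up−S_dn) = (288.7329−94.4050)/(369.2229−174.8950) = 1.0000. V = [p*·288.7329 + (1−p*)·94.4050]/1.04 = 200.2169. B = V − Δ·S = -77.3942.
(2,0): S=46.8342. Δ = (V_up−V_dn)/(S_up−S_dn) = (1.3263−0.0000)/(62.2895−29.5055) = 0.0405. V = [p*·1.3263 + (1−p*)·0.0000]/1.04 = 0.7470. B = V − Δ·S = -1.1478.
(2,1): S=98.8722. Δ = (V_up−V_dn)/(S_up−S_dn) = (54.1058−1.3263)/(131.5000−62.2895) = 0.7626. V = [p*·54.1058 + (1−p*)·1.3263]/1.04 = 31.0000. B = V − Δ·S = -44.3992.
(2,2): S=208.7302. Δ = (V_up−V_dn)/(S_up−S_dn) = (200.2169−54.1058)/(277.6112−131.5000) = 1.0000. V = [p*·200.2169 + (1−p*)·54.1058]/1.04 = 134.3127. B = V − Δ·S = -74.4175.
(1,0): S=74.3400. Δ = (V_up−V_dn)/(S_up−S_dn) = (31.0000−0.7470)/(98.8722−46.8342) = 0.5814. V = [p*·31.0000 + (1−p*)·0.7470]/1.04 = 17.7564. B = V − Δ·S = -25.4623.
(1,1): S=156.9400. Δ = (V_up−V_dn)/(S_up−S_dn) = (134.3127−31.0000)/(208.7302−98.8722) = 0.9404. V = [p*·134.3127 + (1−p*)·31.0000]/1.04 = 87.9920. B = V − Δ·S = -59.5975.
(0,0): S=118.0000. Δ = (V_up−V_dn)/(S_up−S_dn) = (87.9920−17.7564)/(156.9400−74.3400) = 0.8503. V = [p*·87.9920 + (1−p*)·17.7564]/1.04 = 56.6292. B = V − Δ·S = -43.7075.
Verification: the root portfolio costs Δ(0,0)·S0 + B(0,0) = 56.6292, matching V0.

(0,0): Delta=0.8503 Bond=-43.7075
(1,0): Delta=0.5814 Bond=-25.4623
(1,1): Delta=0.9404 Bond=-59.5975
(2,0): Delta=0.0405 Bond=-1.1478
(2,1): Delta=0.7626 Bond=-44.3992
(2,2): Delta=1.0000 Bond=-74.4175
(3,0): Delta=0.0000 Bond=0.0000
(3,1): Delta=0.0540 Bond=-2.0380
(3,2): Delta=1.0000 Bond=-77.3942
(3,3): Delta=1.0000 Bond=-77.3942
V0=56.6292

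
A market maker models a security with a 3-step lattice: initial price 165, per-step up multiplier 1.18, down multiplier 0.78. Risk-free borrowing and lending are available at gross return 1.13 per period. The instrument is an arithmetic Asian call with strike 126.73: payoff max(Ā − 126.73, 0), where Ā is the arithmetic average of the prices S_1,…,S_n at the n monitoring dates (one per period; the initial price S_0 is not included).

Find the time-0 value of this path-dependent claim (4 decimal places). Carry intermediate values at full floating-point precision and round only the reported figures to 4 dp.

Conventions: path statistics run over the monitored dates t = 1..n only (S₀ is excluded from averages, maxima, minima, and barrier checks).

Under the martingale measure an up-move has probability p* = 0.8750; value the claim as the probability-weighted average of per-path payoffs, discounted 3 periods at R = 1.13.
Enumerate all 2^3 = 8 price paths (U = up ×1.18, D = down ×0.78); each path with k up-moves has probability p*^k·(1−p*)^(3−k).
DDD: Ā=102.4624, payoff=0.0000, prob=0.001953
UDD: Ā=155.0072, payoff=28.2772, prob=0.013672
DUD: Ā=133.0072, payoff=6.2772, prob=0.013672
UUD: Ā=201.2160, payoff=74.4860, prob=0.095703
DDU: Ā=115.8472, payoff=0.0000, prob=0.013672
UDU: Ā=175.2560, payoff=48.5260, prob=0.095703
DUU: Ā=153.2560, payoff=26.5260, prob=0.095703
UUU: Ā=231.8488, payoff=105.1188, prob=0.669922
Price = Σ prob·payoff / R^3 = 85.205022 / 1.442897 = 59.0514

price = 59.0514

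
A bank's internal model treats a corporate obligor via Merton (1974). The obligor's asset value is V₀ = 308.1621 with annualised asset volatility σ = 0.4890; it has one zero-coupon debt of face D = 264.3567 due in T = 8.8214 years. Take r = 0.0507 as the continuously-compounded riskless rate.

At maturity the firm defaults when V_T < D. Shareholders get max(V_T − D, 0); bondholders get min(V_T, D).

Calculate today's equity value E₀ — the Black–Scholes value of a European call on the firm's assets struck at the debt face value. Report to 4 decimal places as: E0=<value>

With assets at 308.1621 and a single debt payment of 264.3567 at 8.8214 years:
d₁ = [ln(V₀/D) + (r + σ²/2)T] / (σ√T)
   = [ln(308.1621/264.3567) + (0.0507 + 0.5·0.4890²)·8.8214] / (0.4890·√8.8214)
   = [0.153327 + 1.501936] / 1.452371 = 1.139697
d₂ = d₁ − σ√T = 1.139697 − 1.452371 = -0.312674
N(d₁) = 0.872794,  N(d₂) = 0.377264,  e^(−rT) = 0.639387
E₀ = V₀·N(d₁) − D·e^(−rT)·N(d₂)
   = 308.1621·0.872794 − 264.3567·0.639387·0.377264 = 205.194387

E0=205.1944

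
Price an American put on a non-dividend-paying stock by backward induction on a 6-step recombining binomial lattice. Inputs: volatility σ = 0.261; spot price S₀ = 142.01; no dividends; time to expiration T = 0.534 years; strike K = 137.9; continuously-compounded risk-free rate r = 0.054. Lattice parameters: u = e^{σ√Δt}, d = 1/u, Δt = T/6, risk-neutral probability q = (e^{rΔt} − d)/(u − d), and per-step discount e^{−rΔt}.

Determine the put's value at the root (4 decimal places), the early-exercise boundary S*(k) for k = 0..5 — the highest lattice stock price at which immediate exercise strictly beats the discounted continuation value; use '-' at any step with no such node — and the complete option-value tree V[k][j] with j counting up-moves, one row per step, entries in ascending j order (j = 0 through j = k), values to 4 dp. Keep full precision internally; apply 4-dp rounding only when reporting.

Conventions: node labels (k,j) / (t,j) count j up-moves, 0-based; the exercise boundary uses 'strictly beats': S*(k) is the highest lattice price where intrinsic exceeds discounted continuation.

price = 7.2345
boundary = - - - 112.4272 104.0053 112.4272
tree:
7.2345
11.4394 3.2860
17.4552 5.8008 0.9148
25.4728 9.9610 1.8814 0.0000
33.8947 16.4361 3.8696 0.0000 0.0000
41.6856 25.4728 7.9587 0.0000 0.0000 0.0000
48.8930 33.8947 16.3689 0.0000 0.0000 0.0000 0.0000

params: Δt=0.08900 u=1.08098 d=0.92509 q=0.51145 e^(-rΔt)=0.99521
t_6 payoffs: 48.8930 33.8947 16.3689 0.0000 0.0000 0.0000 0.0000
t_5: node(5,0) S=96.2144 payoff=41.6856 vs cont=41.0245 → 41.6856 [stop]  node(5,1) S=112.4272 payoff=25.4728 vs cont=24.8116 → 25.4728 [stop]  node(5,2) S=131.3721 payoff=6.5279 vs cont=7.9587 → 7.9587 [wait]  node(5,3) S=153.5093 payoff=0.0000 vs cont=0.0000 → 0.0000 [wait]  node(5,4) S=179.3768 payoff=0.0000 vs cont=0.0000 → 0.0000 [wait]  node(5,5) S=209.6032 payoff=0.0000 vs cont=0.0000 → 0.0000 [wait]  ⇒ S*(5)=112.4272
t_4: node(4,0) S=104.0053 payoff=33.8947 vs cont=33.2335 → 33.8947 [stop]  node(4,1) S=121.5311 payoff=16.3689 vs cont=16.4361 → 16.4361 [wait]  node(4,2) S=142.0100 payoff=0.0000 vs cont=3.8696 → 3.8696 [wait]  node(4,3) S=165.9398 payoff=0.0000 vs cont=0.0000 → 0.0000 [wait]  node(4,4) S=193.9019 payoff=0.0000 vs cont=0.0000 → 0.0000 [wait]  ⇒ S*(4)=104.0053
t_3: node(3,0) S=112.4272 payoff=25.4728 vs cont=24.8458 → 25.4728 [stop]  node(3,1) S=131.3721 payoff=6.5279 vs cont=9.9610 → 9.9610 [wait]  node(3,2) S=153.5093 payoff=0.0000 vs cont=1.8814 → 1.8814 [wait]  node(3,3) S=179.3768 payoff=0.0000 vs cont=0.0000 → 0.0000 [wait]  ⇒ S*(3)=112.4272
t_2: node(2,0) S=121.5311 payoff=16.3689 vs cont=17.4552 → 17.4552 [wait]  node(2,1) S=142.0100 payoff=0.0000 vs cont=5.8008 → 5.8008 [wait]  node(2,2) S=165.9398 payoff=0.0000 vs cont=0.9148 → 0.9148 [wait]  ⇒ S*(2)=-
t_1: node(1,0) S=131.3721 payoff=6.5279 vs cont=11.4394 → 11.4394 [wait]  node(1,1) S=153.5093 payoff=0.0000 vs cont=3.2860 → 3.2860 [wait]  ⇒ S*(1)=-
t_0: node(0,0) S=142.0100 payoff=0.0000 vs cont=7.2345 → 7.2345 [wait]  ⇒ S*(0)=-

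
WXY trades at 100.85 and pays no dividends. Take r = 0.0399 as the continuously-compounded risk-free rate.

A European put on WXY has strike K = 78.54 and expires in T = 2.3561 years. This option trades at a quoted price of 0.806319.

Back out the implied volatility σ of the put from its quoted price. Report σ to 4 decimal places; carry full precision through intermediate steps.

sigma = 0.1624

At σ = 0.1624 the Black–Scholes value reproduces the quote:
σ√T = 0.1624·√2.3561 = 0.249277
d₁ = (ln(S/K) + (r+σ²/2)T) / (σ√T) = (ln(100.85/78.54) + (0.0399+0.1624²/2)·2.3561) / 0.249277 = (0.250026 + 0.125078) / 0.249277 = 1.504766
d₂ = d₁ − σ√T = 1.504766 − 0.249277 = 1.255489
e^{−rT} = 0.910275
N(−d₁) = 0.066192,  N(−d₂) = 0.104651
V = K·e^{−rT}·N(−d₂) − S·N(−d₁) = 7.481791 − 6.675472 = 0.806319 (the quoted price), and the Black–Scholes price is strictly increasing in σ, so σ is unique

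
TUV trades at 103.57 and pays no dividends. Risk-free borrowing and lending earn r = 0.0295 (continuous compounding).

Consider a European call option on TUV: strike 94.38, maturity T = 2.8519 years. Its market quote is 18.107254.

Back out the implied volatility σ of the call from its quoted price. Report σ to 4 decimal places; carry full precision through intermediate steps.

sigma = 0.1024

At σ = 0.1024 the Black–Scholes value reproduces the quote:
σ√T = 0.1024·√2.8519 = 0.172929
d₁ = (ln(S/K) + (r+σ²/2)T) / (σ√T) = (ln(103.57/94.38) + (0.0295+0.1024²/2)·2.8519) / 0.172929 = (0.092919 + 0.099083) / 0.172929 = 1.110294
d₂ = d₁ − σ√T = 1.110294 − 0.172929 = 0.937365
e^{−rT} = 0.919311
N(d₁) = 0.866564,  N(d₂) = 0.825715
V = S·N(d₁) − K·e^{−rT}·N(d₂) = 89.750020 − 71.642766 = 18.107254 (equal to the quote); since ∂V/∂σ > 0 for all σ, the implied volatility is unique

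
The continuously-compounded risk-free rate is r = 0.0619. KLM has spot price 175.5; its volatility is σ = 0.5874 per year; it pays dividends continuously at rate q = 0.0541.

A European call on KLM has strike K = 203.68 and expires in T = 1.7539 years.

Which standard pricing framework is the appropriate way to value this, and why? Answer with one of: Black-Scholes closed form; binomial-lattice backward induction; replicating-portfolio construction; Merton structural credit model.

framework: Black-Scholes closed form

Key observation: the strike-203.68 call on KLM is European-exercise on a continuously-modelled lognormal underlying, so its value is a single closed-form evaluation.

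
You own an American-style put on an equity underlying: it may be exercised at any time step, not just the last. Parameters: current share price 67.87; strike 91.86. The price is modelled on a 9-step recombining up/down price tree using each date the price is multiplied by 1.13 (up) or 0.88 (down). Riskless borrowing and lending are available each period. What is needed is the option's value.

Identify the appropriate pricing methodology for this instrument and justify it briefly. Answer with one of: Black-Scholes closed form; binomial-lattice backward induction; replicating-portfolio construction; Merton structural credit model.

Key observation: with exercise allowed before expiry on a discrete up/down model (9 steps from spot 67.87), the strike-91.86 put's value must be rolled back through the tree testing early exercise at each node.

framework: binomial-lattice backward induction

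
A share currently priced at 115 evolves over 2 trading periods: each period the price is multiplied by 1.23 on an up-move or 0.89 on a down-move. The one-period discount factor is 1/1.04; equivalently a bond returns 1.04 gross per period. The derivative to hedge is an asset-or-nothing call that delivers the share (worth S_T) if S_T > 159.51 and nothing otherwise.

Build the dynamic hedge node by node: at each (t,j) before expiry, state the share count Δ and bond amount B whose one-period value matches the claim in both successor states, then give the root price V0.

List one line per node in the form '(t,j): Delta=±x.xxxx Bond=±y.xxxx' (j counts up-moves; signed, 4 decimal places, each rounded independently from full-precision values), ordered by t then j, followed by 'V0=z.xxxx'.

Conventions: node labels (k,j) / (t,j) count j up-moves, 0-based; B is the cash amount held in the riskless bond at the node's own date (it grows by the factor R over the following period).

Under the risk-neutral measure, an up-move has probability p* = (R−d)/(u−d) = 0.4412 and values discount at R = 1.04.
At maturity the claim pays: V(2,0)=0.0000, V(2,1)=0.0000, V(2,2)=173.9835
(1,0): S=102.3500. Δ = (V_up−V_dn)/(S_up−S_dn) = (0.0000−0.0000)/(125.8905−91.0915) = 0.0000. V = [p*·0.0000 + (1−p*)·0.0000]/1.04 = 0.0000. B = V − Δ·S = 0.0000.
(1,1): S=141.4500. Δ = (V_up−V_dn)/(S_up−S_dn) = (173.9835−0.0000)/(173.9835−125.8905) = 3.6176. V = [p*·173.9835 + (1−p*)·0.0000]/1.04 = 73.8052. B = V − Δ·S = -437.9110.
(0,0): S=115.0000. Δ = (V_up−V_dn)/(S_up−S_dn) = (73.8052−0.0000)/(141.4500−102.3500) = 1.8876. V = [p*·73.8052 + (1−p*)·0.0000]/1.04 = 31.3088. B = V − Δ·S = -185.7654.
Check: Δ(0,0)·S0 + B(0,0) = 31.3088 = V0.

(0,0): Delta=1.8876 Bond=-185.7654
(1,0): Delta=0.0000 Bond=0.0000
(1,1): Delta=3.6176 Bond=-437.9110
V0=31.3088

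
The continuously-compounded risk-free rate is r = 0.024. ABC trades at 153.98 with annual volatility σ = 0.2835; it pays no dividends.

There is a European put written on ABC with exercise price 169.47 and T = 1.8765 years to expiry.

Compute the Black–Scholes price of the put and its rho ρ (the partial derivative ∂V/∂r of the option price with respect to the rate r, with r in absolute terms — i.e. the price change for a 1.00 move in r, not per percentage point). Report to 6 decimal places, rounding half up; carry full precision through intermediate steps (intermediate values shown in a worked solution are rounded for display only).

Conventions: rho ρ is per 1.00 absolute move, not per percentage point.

price = 28.543919
ρ = -190.739816

σ√T = 0.2835·√1.8765 = 0.388354
d₁ = (ln(S/K) + (r+σ²/2)T) / (σ√T) = (ln(153.98/169.47) + (0.024+0.2835²/2)·1.8765) / 0.388354 = (-0.095853 + 0.120445) / 0.388354 = 0.063324
d₂ = d₁ − σ√T = 0.063324 − 0.388354 = -0.325030
e^{−rT} = 0.955963
N(−d₁) = 0.474754,  N(−d₂) = 0.627421
Put price V = K·e^{−rT}·N(−d₂) − S·N(−d₁) = 101.646584 − 73.102666 = 28.543919
ρ = −K·T·e^{−rT}·N(−d₂) = -190.739816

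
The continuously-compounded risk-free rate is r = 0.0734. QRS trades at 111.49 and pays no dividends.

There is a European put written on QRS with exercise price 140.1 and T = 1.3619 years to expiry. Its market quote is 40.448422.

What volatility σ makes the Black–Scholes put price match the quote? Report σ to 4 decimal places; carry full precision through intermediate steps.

sigma = 0.5936

At σ = 0.5936 the Black–Scholes value reproduces the quote:
σ√T = 0.5936·√1.3619 = 0.692734
d₁ = (ln(S/K) + (r+σ²/2)T) / (σ√T) = (ln(111.49/140.1) + (0.0734+0.5936²/2)·1.3619) / 0.692734 = (-0.228422 + 0.339904) / 0.692734 = 0.160931
d₂ = d₁ − σ√T = 0.160931 − 0.692734 = -0.531803
e^{−rT} = 0.904870
N(−d₁) = 0.436074,  N(−d₂) = 0.702569
V = K·e^{−rT}·N(−d₂) − S·N(−d₁) = 89.066315 − 48.617893 = 40.448422 (the quoted price), and the Black–Scholes price is strictly increasing in σ, so σ is unique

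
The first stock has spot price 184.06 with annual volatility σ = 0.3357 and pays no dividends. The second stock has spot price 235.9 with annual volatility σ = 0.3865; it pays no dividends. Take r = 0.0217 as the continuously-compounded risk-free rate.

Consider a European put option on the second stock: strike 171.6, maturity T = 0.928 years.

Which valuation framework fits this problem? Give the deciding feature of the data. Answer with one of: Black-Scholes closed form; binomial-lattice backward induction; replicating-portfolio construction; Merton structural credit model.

Key observation: with the second stock following a GBM at constant σ and r, the European put struck at 171.6 prices in closed form — nothing here needs a stepwise model or a balance sheet.

framework: Black-Scholes closed form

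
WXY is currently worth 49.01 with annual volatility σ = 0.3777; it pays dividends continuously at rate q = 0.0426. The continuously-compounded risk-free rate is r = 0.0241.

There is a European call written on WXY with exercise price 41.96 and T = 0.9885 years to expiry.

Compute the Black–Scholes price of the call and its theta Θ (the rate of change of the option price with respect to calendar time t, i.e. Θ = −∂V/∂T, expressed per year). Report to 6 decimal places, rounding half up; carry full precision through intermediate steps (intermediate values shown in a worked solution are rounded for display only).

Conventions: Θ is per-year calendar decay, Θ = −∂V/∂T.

σ√T = 0.3777·√0.9885 = 0.375522
d₁ = (ln(S/K) + (r−q+σ²/2)T) / (σ√T) = (ln(49.01/41.96) + (0.0241−0.0426+0.3777²/2)·0.9885) / 0.375522 = (0.155308 + 0.052221) / 0.375522 = 0.552641
d₂ = d₁ − σ√T = 0.552641 − 0.375522 = 0.177119
e^{−rT} = 0.976459
e^{−qT} = 0.958764
N(d₁) = 0.709745,  N(d₂) = 0.570292
Call price V = S·e^{−qT}·N(d₁) − K·e^{−rT}·N(d₂) = 33.350244 − 23.366139 = 9.984105
φ(d₁) = (1/√(2π))·e^{−d₁²/2} = 0.342445
Θ = −S·e^{−qT}·φ(d₁)·σ/(2√T) + q·S·e^{−qT}·N(d₁) − r·K·e^{−rT}·N(d₂) = −3.056440 + 1.420720 − 0.563124 = -2.198844

price = 9.984105
Θ = -2.198844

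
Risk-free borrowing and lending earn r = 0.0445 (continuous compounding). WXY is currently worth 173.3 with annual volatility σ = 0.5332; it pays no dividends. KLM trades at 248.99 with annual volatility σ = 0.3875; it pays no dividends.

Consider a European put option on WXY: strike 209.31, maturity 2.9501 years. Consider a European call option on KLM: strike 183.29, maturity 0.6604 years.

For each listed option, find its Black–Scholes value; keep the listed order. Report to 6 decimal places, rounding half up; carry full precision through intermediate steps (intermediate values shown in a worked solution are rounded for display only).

[WXY put K=209.31]
σ√T = 0.5332·√2.9501 = 0.915817
d₁ = (ln(S/K) + (r+σ²/2)T) / (σ√T) = (ln(173.3/209.31) + (0.0445+0.5332²/2)·2.9501) / 0.915817 = (-0.188792 + 0.550639) / 0.915817 = 0.395109
d₂ = d₁ − σ√T = 0.395109 − 0.915817 = -0.520708
e^{−rT} = 0.876973
N(−d₁) = 0.346381,  N(−d₂) = 0.698715
price = K·e^{−rT}·N(−d₂) − S·N(−d₁) = 128.255495 − 60.027874 = 68.227621
[KLM call K=183.29]
σ√T = 0.3875·√0.6604 = 0.314902
d₁ = (ln(S/K) + (r+σ²/2)T) / (σ√T) = (ln(248.99/183.29) + (0.0445+0.3875²/2)·0.6604) / 0.314902 = (0.306343 + 0.078969) / 0.314902 = 1.223596
d₂ = d₁ − σ√T = 1.223596 − 0.314902 = 0.908694
e^{−rT} = 0.971040
N(d₁) = 0.889448,  N(d₂) = 0.818244
price = S·N(d₁) − K·e^{−rT}·N(d₂) = 221.463554 − 145.632628 = 75.830926

price(WXY put K=209.31) = 68.227621
price(KLM call K=183.29) = 75.830926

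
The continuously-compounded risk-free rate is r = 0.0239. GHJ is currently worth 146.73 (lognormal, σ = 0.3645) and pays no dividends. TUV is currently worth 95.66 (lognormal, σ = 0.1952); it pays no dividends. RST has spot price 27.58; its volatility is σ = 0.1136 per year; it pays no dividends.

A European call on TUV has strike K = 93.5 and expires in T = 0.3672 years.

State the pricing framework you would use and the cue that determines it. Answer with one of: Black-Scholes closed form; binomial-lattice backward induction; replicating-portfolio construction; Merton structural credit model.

framework: Black-Scholes closed form

Key observation: with TUV following a GBM at constant σ and r, the European call struck at 93.5 prices in closed form — nothing here needs a stepwise model or a balance sheet.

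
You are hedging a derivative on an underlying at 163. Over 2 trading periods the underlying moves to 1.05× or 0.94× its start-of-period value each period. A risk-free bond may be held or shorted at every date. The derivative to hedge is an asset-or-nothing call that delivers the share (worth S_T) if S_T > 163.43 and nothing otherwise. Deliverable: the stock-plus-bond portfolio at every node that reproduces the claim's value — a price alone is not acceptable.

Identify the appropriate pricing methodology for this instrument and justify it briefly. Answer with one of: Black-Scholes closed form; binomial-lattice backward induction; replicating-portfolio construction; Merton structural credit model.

Key observation: a price alone would not answer the question — the per-node share/bond construction on the spot-163, 1.05/0.94 tree is required, and only the replicating-portfolio method yields it.

framework: replicating-portfolio construction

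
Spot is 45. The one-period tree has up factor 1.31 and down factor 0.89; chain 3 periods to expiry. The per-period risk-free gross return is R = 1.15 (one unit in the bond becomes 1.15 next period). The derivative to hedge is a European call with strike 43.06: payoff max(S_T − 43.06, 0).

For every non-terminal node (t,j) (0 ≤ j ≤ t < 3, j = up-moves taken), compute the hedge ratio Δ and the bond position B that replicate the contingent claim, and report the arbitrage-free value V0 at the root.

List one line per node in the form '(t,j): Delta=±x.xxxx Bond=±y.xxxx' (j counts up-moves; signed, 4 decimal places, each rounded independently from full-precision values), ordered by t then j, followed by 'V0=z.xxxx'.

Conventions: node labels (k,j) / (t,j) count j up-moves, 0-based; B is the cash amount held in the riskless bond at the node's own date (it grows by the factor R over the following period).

The replicating-portfolio and risk-neutral prices coincide; use p* = (1.15−0.89)/(1.31−0.89) = 0.6190 for the latter.
Expiry values: V(3,0)=0.0000, V(3,1)=3.6343, V(3,2)=25.6698, V(3,3)=58.1041
(2,0): S=35.6445. Δ = (V_up−V_dn)/(S_up−S_dn) = (3.6343−0.0000)/(46.6943−31.7236) = 0.2428. V = [p*·3.6343 + (1−p*)·0.0000]/1.15 = 1.9563. B = V − Δ·S = -6.6967.
(2,1): S=52.4655. Δ = (V_up−V_dn)/(S_up−S_dn) = (25.6698−3.6343)/(68.7298−46.6943) = 1.0000. V = [p*·25.6698 + (1−p*)·3.6343]/1.15 = 15.0220. B = V − Δ·S = -37.4435.
(2,2): S=77.2245. Δ = (V_up−V_dn)/(S_up−S_dn) = (58.1041−25.6698)/(101.1641−68.7298) = 1.0000. V = [p*·58.1041 + (1−p*)·25.6698]/1.15 = 39.7810. B = V − Δ·S = -37.4435.
(1,0): S=40.0500. Δ = (V_up−V_dn)/(S_up−S_dn) = (15.0220−1.9563)/(52.4655−35.6445) = 0.7767. V = [p*·15.0220 + (1−p*)·1.9563]/1.15 = 8.7345. B = V − Δ·S = -22.3743.
(1,1): S=58.9500. Δ = (V_up−V_dn)/(S_up−S_dn) = (39.7810−15.0220)/(77.2245−52.4655) = 1.0000. V = [p*·39.7810 + (1−p*)·15.0220]/1.15 = 26.3905. B = V − Δ·S = -32.5595.
(0,0): S=45.0000. Δ = (V_up−V_dn)/(S_up−S_dn) = (26.3905−8.7345)/(58.9500−40.0500) = 0.9342. V = [p*·26.3905 + (1−p*)·8.7345]/1.15 = 17.0994. B = V − Δ·S = -24.9387.
Check: Δ(0,0)·S0 + B(0,0) = 17.0994 = V0.

(0,0): Delta=0.9342 Bond=-24.9387
(1,0): Delta=0.7767 Bond=-22.3743
(1,1): Delta=1.0000 Bond=-32.5595
(2,0): Delta=0.2428 Bond=-6.6967
(2,1): Delta=1.0000 Bond=-37.4435
(2,2): Delta=1.0000 Bond=-37.4435
V0=17.0994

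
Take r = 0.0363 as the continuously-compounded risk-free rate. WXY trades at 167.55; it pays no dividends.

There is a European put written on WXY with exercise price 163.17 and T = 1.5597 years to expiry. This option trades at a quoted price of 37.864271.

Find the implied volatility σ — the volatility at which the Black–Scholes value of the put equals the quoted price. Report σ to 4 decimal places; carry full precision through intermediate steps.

At σ = 0.5635 the Black–Scholes value reproduces the quote:
σ√T = 0.5635·√1.5597 = 0.703744
d₁ = (ln(S/K) + (r+σ²/2)T) / (σ√T) = (ln(167.55/163.17) + (0.0363+0.5635²/2)·1.5597) / 0.703744 = (0.026489 + 0.304245) / 0.703744 = 0.469964
d₂ = d₁ − σ√T = 0.469964 − 0.703744 = -0.233780
e^{−rT} = 0.944956
N(−d₁) = 0.319191,  N(−d₂) = 0.592422
V = K·e^{−rT}·N(−d₂) − S·N(−d₁) = 91.344643 − 53.480373 = 37.864271 (the quoted price), and the Black–Scholes price is strictly increasing in σ, so σ is unique

sigma = 0.5635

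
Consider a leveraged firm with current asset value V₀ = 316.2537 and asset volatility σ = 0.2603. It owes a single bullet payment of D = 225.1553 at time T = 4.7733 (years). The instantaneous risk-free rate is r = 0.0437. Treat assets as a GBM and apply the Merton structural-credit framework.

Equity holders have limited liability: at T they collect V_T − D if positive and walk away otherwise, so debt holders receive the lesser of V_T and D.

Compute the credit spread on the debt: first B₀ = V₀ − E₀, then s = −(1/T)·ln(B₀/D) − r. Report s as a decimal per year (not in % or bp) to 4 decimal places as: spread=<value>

spread=0.0141

With assets at 316.2537 and a single debt payment of 225.1553 at 4.7733 years:
d₁ = [ln(V₀/D) + (r + σ²/2)T] / (σ√T)
   = [ln(316.2537/225.1553) + (0.0437 + 0.5·0.2603²)·4.7733] / (0.2603·√4.7733)
   = [0.339754 + 0.370303] / 0.568700 = 1.248562
d₂ = d₁ − σ√T = 1.248562 − 0.568700 = 0.679861
N(d₁) = 0.894087,  N(d₂) = 0.751704,  e^(−rT) = 0.811725
E₀ = V₀·N(d₁) − D·e^(−rT)·N(d₂)
   = 316.2537·0.894087 − 225.1553·0.811725·0.751704 = 145.373806
B₀ = V₀ − E₀ = 316.2537 − 145.373806 = 170.879894
spread = −(1/T)·ln(B₀/D) − r = −(1/4.7733)·ln(170.879894/225.1553) − 0.0437 = 0.01408590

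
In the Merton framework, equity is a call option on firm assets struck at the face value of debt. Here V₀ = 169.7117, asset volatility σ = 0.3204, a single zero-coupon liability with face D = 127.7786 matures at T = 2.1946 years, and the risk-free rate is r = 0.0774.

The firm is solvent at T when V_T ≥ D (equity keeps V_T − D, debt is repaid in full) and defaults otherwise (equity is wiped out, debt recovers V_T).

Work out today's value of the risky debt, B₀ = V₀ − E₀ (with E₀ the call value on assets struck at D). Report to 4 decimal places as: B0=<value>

Apply the equity-as-call identities (strike 127.7786, horizon 2.1946 years):
d₁ = [ln(V₀/D) + (r + σ²/2)T] / (σ√T)
   = [ln(169.7117/127.7786) + (0.0774 + 0.5·0.3204²)·2.1946] / (0.3204·√2.1946)
   = [0.283802 + 0.282507] / 0.474646 = 1.193117
d₂ = d₁ − σ√T = 1.193117 − 0.474646 = 0.718471
N(d₁) = 0.883588,  N(d₂) = 0.763766,  e^(−rT) = 0.843781
E₀ = V₀·N(d₁) − D·e^(−rT)·N(d₂)
   = 169.7117·0.883588 − 127.7786·0.843781·0.763766 = 67.608116
B₀ = V₀ − E₀ = 169.7117 − 67.608116 = 102.103584

B0=102.1036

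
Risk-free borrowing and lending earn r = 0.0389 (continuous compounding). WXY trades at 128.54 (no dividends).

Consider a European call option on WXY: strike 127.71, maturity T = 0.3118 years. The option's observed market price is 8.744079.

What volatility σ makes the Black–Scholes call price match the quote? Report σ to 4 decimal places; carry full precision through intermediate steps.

At σ = 0.2646 the Black–Scholes value reproduces the quote:
σ√T = 0.2646·√0.3118 = 0.147750
d₁ = (ln(S/K) + (r+σ²/2)T) / (σ√T) = (ln(128.54/127.71) + (0.0389+0.2646²/2)·0.3118) / 0.147750 = (0.006478 + 0.023044) / 0.147750 = 0.199811
d₂ = d₁ − σ√T = 0.199811 − 0.147750 = 0.052061
e^{−rT} = 0.987944
N(d₁) = 0.579186,  N(d₂) = 0.520760
V = S·N(d₁) − K·e^{−rT}·N(d₂) = 74.448557 − 65.704477 = 8.744079 (the observed quote) — the price is monotone increasing in volatility, hence this σ is the only solution

sigma = 0.2646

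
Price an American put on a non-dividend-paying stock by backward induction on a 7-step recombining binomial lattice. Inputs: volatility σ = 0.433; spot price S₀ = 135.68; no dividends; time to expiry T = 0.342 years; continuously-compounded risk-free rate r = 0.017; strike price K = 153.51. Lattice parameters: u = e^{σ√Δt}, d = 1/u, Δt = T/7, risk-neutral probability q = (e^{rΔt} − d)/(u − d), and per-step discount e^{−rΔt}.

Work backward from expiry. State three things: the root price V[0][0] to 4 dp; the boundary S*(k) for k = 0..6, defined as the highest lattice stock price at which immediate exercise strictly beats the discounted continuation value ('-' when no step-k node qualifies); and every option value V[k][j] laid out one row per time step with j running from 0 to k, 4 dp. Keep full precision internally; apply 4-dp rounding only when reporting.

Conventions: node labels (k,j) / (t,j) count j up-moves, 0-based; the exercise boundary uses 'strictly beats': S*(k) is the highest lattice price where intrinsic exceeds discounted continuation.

Δt=0.04886, u=1.10044, d=0.90873, q=0.48043, disc=e^(-rΔt)=0.99917
k=7 terminal: V=max(K-S,0) → 84.0787 69.4311 51.6934 30.2137 4.2025 0.0000 0.0000 0.0000
k=6: j=0 S=76.4049 intr=77.1051 cont=76.9777 V=77.1051[EX]; j=1 S=92.5236 intr=60.9864 cont=60.8589 V=60.9864[EX]; j=2 S=112.0429 intr=41.4671 cont=41.3397 V=41.4671[EX]; j=3 S=135.6800 intr=17.8300 cont=17.7026 V=17.8300[EX]; j=4 S=164.3037 intr=0.0000 cont=2.1817 V=2.1817[hold]; j=5 S=198.9661 intr=0.0000 cont=0.0000 V=0.0000[hold]; j=6 S=240.9410 intr=0.0000 cont=0.0000 V=0.0000[hold]  S*(6)=135.6800
k=5: j=0 S=84.0789 intr=69.4311 cont=69.3037 V=69.4311[EX]; j=1 S=101.8166 intr=51.6934 cont=51.5660 V=51.6934[EX]; j=2 S=123.2963 intr=30.2137 cont=30.0863 V=30.2137[EX]; j=3 S=149.3075 intr=4.2025 cont=10.3036 V=10.3036[hold]; j=4 S=180.8062 intr=0.0000 cont=1.1326 V=1.1326[hold]; j=5 S=218.9500 intr=0.0000 cont=0.0000 V=0.0000[hold]  S*(5)=123.2963
k=4: j=0 S=92.5236 intr=60.9864 cont=60.8589 V=60.9864[EX]; j=1 S=112.0429 intr=41.4671 cont=41.3397 V=41.4671[EX]; j=2 S=135.6800 intr=17.8300 cont=20.6312 V=20.6312[hold]; j=3 S=164.3037 intr=0.0000 cont=5.8927 V=5.8927[hold]; j=4 S=198.9661 intr=0.0000 cont=0.5880 V=0.5880[hold]  S*(4)=112.0429
k=3: j=0 S=101.8166 intr=51.6934 cont=51.5660 V=51.6934[EX]; j=1 S=123.2963 intr=30.2137 cont=31.4309 V=31.4309[hold]; j=2 S=149.3075 intr=4.2025 cont=13.5392 V=13.5392[hold]; j=3 S=180.8062 intr=0.0000 cont=3.3414 V=3.3414[hold]  S*(3)=101.8166
k=2: j=0 S=112.0429 intr=41.4671 cont=41.9240 V=41.9240[hold]; j=1 S=135.6800 intr=17.8300 cont=22.8163 V=22.8163[hold]; j=2 S=164.3037 intr=0.0000 cont=8.6328 V=8.6328[hold]  S*(2)=-
k=1: j=0 S=123.2963 intr=30.2137 cont=32.7170 V=32.7170[hold]; j=1 S=149.3075 intr=4.2025 cont=15.9889 V=15.9889[hold]  S*(1)=-
k=0: j=0 S=135.6800 intr=17.8300 cont=24.6599 V=24.6599[hold]  S*(0)=-

price = 24.6599
boundary = - - - 101.8166 112.0429 123.2963 135.6800
tree:
24.6599
32.7170 15.9889
41.9240 22.8163 8.6328
51.6934 31.4309 13.5392 3.3414
60.9864 41.4671 20.6312 5.8927 0.5880
69.4311 51.6934 30.2137 10.3036 1.1326 0.0000
77.1051 60.9864 41.4671 17.8300 2.1817 0.0000 0.0000
84.0787 69.4311 51.6934 30.2137 4.2025 0.0000 0.0000 0.0000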